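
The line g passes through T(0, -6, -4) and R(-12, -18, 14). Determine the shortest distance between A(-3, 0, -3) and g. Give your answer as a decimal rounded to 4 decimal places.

A direction vector for g is R − T = (-12, -12, 18).
Taking (0, -6, -4) on g with direction v = (-12, -12, 18): w = A − (0, -6, -4) = (-3, 6, 1), and w × v = (120, 42, 108).
Distance = |w × v| / |v| = √27828 / √612 ≈ 6.7432.

6.7432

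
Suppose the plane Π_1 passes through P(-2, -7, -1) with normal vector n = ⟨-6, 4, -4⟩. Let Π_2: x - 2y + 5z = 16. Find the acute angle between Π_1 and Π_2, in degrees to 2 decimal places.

41.17

Π_1: n·r = n·P gives -6x + 4y - 4z = -12.
cos θ = |n₁·n₂| / (|n₁||n₂|) = |-34| / (√68 · √30).
θ = arccos(0.75277) ≈ 41.17°.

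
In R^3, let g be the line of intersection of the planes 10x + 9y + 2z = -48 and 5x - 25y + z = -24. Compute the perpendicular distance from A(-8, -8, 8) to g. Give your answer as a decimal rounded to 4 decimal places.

8.1524

Direction of g: (10, 9, 2) × (5, -25, 1) = (59, 0, -295).
A point on g: solving the two plane equations with x = -4 gives (-4, 0, -4).
Taking (-4, 0, -4) on g with direction v = (59, 0, -295): w = A − (-4, 0, -4) = (-4, -8, 12), and w × v = (2360, -472, 472).
Distance = |w × v| / |v| = √6015168 / √90506 ≈ 8.1524.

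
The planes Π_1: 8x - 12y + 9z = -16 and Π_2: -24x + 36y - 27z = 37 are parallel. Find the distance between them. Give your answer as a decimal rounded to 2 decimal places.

0.22

Rescale Π_2 by 1/(-3): 8x - 12y + 9z = -37/3. Then distance = |-16 − (-37/3)| / √289 ≈ 0.22.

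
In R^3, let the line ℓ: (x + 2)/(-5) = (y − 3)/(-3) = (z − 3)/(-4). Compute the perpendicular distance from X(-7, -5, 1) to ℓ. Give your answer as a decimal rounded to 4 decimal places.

ℓ has direction (-5, -3, -4) through (-2, 3, 3).
Taking (-2, 3, 3) on ℓ with direction v = (-5, -3, -4): w = X − (-2, 3, 3) = (-5, -8, -2), and w × v = (26, -10, -25).
Distance = |w × v| / |v| = √1401 / √50 ≈ 5.2934.

5.2934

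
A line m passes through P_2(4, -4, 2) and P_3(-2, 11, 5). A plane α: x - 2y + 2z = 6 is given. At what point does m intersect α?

(2, 1, 3)

A direction vector for m is P_3 − P_2 = (-6, 15, 3).
Substitute r = (4, -4, 2) + t(-6, 15, 3) into the plane: 16 + (-30)t = 6, so t = 1/3.
Intersection: (4, -4, 2) + (1/3)·(-6, 15, 3) = (2, 1, 3).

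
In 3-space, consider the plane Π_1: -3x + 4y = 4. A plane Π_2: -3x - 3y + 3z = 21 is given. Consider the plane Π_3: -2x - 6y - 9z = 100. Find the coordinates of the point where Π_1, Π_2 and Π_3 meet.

Solving the 3×3 linear system -3x + 4y = 4, -3x - 3y + 3z = 21, -2x - 6y - 9z = 100 (e.g. by elimination or Cramer's rule, determinant = -267) gives (-8, -5, -6).

(-8, -5, -6)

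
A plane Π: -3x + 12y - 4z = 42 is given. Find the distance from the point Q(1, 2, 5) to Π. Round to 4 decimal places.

3.1538

n·Q − d = (-3)·(1) + (12)·(2) + (-4)·(5) − 42 = -41; |n| = √169.
Distance = |-41| / √169 = 41/√169 ≈ 3.1538.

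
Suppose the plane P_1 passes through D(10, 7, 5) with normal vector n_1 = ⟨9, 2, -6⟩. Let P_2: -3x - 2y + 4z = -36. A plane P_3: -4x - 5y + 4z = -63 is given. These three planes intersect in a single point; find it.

(6, 7, -1)

P_1: n_1·r = n_1·D gives 9x + 2y - 6z = 74.
Solving the 3×3 linear system 9x + 2y - 6z = 74, -3x - 2y + 4z = -36, -4x - 5y + 4z = -63 (e.g. by elimination or Cramer's rule, determinant = 58) gives (6, 7, -1).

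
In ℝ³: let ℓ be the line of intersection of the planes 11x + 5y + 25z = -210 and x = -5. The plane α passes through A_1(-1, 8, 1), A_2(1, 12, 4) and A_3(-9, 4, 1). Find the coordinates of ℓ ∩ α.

Direction of ℓ: (11, 5, 25) × (1, 0, 0) = (0, 25, -5).
A point on ℓ: solving the two plane equations with y = 9 gives (-5, 9, -8).
A_1A_2 = (2, 4, 3), A_1A_3 = (-8, -4, 0); a normal to α is A_1A_2 × A_1A_3 = (12, -24, 24).
Using A_1: α has equation 12x - 24y + 24z = -180.
Substitute r = (-5, 9, -8) + t(0, 25, -5) into the plane: -468 + (-720)t = -180, so t = -2/5.
Intersection: (-5, 9, -8) + (-2/5)·(0, 25, -5) = (-5, -1, -6).

(-5, -1, -6)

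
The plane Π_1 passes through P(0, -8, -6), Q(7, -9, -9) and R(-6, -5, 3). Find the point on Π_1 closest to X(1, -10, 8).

(1, -4, 6)

PQ = (7, -1, -3), PR = (-6, 3, 9); a normal to Π_1 is PQ × PR = (0, -45, 15).
Using P: Π_1 has equation -45y + 15z = 270.
Foot = X − λn with λ = (n·X − d)/|n|² = (570 − 270)/2250 = 2/15.
Foot = (1, -10, 8) − (2/15)·(0, -45, 15) = (1, -4, 6).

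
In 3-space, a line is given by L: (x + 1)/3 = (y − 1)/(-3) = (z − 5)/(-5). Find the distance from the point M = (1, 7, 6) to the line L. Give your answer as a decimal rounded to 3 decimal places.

L has direction (3, -3, -5) through (-1, 1, 5).
Taking (-1, 1, 5) on L with direction v = (3, -3, -5): w = M − (-1, 1, 5) = (2, 6, 1), and w × v = (-27, 13, -24).
Distance = |w × v| / |v| = √1474 / √43 ≈ 5.855.

5.855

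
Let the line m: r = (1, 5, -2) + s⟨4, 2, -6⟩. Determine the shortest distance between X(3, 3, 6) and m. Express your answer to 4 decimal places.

Taking (1, 5, -2) on m with direction v = (4, 2, -6): w = X − (1, 5, -2) = (2, -2, 8), and w × v = (-4, 44, 12).
Distance = |w × v| / |v| = √2096 / √56 ≈ 6.1179.

6.1179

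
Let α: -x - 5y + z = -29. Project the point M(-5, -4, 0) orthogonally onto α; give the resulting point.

(-3, 6, -2)

Foot = M − λn with λ = (n·M − d)/|n|² = (25 − (-29))/27 = 2.
Foot = (-5, -4, 0) − 2·(-1, -5, 1) = (-3, 6, -2).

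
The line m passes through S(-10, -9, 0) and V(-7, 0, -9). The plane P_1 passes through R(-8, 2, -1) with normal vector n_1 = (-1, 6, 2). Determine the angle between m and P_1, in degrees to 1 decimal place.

23.2

A direction vector for m is V − S = (3, 9, -9).
P_1: n_1·r = n_1·R gives -x + 6y + 2z = 18.
sin θ = |n·v| / (|n||v|) = |33| / (√41 · √171) = 0.39412.
θ ≈ 23.2°.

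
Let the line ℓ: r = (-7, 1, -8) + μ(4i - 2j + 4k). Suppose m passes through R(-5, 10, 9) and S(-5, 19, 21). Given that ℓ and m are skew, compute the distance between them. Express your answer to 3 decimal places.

0.707

A direction vector for m is S − R = (0, 9, 12).
Common perpendicular direction n = (4, -2, 4) × (0, 9, 12) = (-60, -48, 36).
With w = (-5, 10, 9) − (-7, 1, -8) = (2, 9, 17), w · n = 60.
Distance = |w · n| / |n| = |60| / √7200 ≈ 0.707.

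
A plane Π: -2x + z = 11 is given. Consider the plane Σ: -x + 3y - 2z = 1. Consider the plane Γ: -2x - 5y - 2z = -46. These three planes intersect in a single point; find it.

Solving the 3×3 linear system -2x + z = 11, -x + 3y - 2z = 1, -2x - 5y - 2z = -46 (e.g. by elimination or Cramer's rule, determinant = 43) gives (-1, 6, 9).

(-1, 6, 9)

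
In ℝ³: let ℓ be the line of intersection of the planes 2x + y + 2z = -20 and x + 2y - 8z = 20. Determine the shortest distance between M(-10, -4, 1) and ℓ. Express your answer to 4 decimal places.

6.7180

Direction of ℓ: (2, 1, 2) × (1, 2, -8) = (-12, 18, 3).
A point on ℓ: solving the two plane equations with x = -4 gives (-4, -4, -4).
Taking (-4, -4, -4) on ℓ with direction v = (-12, 18, 3): w = M − (-4, -4, -4) = (-6, 0, 5), and w × v = (-90, -42, -108).
Distance = |w × v| / |v| = √21528 / √477 ≈ 6.7180.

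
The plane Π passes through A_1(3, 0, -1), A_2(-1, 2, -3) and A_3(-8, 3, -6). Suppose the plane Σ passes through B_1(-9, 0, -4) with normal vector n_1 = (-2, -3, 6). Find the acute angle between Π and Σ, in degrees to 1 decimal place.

36.0

A_1A_2 = (-4, 2, -2), A_1A_3 = (-11, 3, -5); a normal to Π is A_1A_2 × A_1A_3 = (-4, 2, 10).
Using A_1: Π has equation -4x + 2y + 10z = -22.
Σ: n_1·r = n_1·B_1 gives -2x - 3y + 6z = -6.
cos θ = |n₁·n₂| / (|n₁||n₂|) = |62| / (√120 · √49).
θ = arccos(0.80854) ≈ 36.0°.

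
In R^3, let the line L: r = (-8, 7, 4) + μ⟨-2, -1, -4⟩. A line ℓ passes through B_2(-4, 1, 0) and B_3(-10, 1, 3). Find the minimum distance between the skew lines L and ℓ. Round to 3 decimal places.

A direction vector for ℓ is B_3 − B_2 = (-6, 0, 3).
Common perpendicular direction n = (-2, -1, -4) × (-6, 0, 3) = (-3, 30, -6).
With w = (-4, 1, 0) − (-8, 7, 4) = (4, -6, -4), w · n = -168.
Distance = |w · n| / |n| = |-168| / √945 ≈ 5.465.

5.465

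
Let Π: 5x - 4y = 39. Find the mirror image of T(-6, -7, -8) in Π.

λ = (n·T − d)/|n|² = (-2 − 39)/41 = -1.
Reflection = T − 2λn = (-6, -7, -8) − (-2)·(5, -4, 0) = (4, -15, -8).

(4, -15, -8)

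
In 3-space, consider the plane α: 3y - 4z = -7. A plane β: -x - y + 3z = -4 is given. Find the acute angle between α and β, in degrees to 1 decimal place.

25.2

cos θ = |n₁·n₂| / (|n₁||n₂|) = |-15| / (√25 · √11).
θ = arccos(0.90453) ≈ 25.2°.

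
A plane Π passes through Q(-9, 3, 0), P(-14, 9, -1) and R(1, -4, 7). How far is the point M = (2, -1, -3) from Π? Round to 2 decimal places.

7.24

QP = (-5, 6, -1), QR = (10, -7, 7); a normal to Π is QP × QR = (35, 25, -25).
Using Q: Π has equation 35x + 25y - 25z = -240.
n·M − d = (35)·(2) + (25)·(-1) + (-25)·(-3) − (-240) = 360; |n| = √2475.
Distance = |360| / √2475 = 360/√2475 ≈ 7.24.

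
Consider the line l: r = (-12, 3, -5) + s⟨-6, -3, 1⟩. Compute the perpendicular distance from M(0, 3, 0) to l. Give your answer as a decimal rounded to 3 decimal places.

8.451

Taking (-12, 3, -5) on l with direction v = (-6, -3, 1): w = M − (-12, 3, -5) = (12, 0, 5), and w × v = (15, -42, -36).
Distance = |w × v| / |v| = √3285 / √46 ≈ 8.451.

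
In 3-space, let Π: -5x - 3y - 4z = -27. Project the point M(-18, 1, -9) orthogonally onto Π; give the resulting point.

(-3, 10, 3)

Foot = M − λn with λ = (n·M − d)/|n|² = (123 − (-27))/50 = 3.
Foot = (-18, 1, -9) − 3·(-5, -3, -4) = (-3, 10, 3).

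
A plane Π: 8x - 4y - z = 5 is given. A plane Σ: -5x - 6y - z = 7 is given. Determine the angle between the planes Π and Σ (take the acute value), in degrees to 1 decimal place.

cos θ = |n₁·n₂| / (|n₁||n₂|) = |-15| / (√81 · √62).
θ = arccos(0.21167) ≈ 77.8°.

77.8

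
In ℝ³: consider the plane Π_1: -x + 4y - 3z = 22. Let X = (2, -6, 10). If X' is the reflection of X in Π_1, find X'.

(-4, 18, -8)

λ = (n·X − d)/|n|² = (-56 − 22)/26 = -3.
Reflection = X − 2λn = (2, -6, 10) − (-6)·(-1, 4, -3) = (-4, 18, -8).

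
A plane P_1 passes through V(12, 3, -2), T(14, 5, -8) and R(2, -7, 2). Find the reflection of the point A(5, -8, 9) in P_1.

(1, -4, 9)

VT = (2, 2, -6), VR = (-10, -10, 4); a normal to P_1 is VT × VR = (-52, 52, 0).
Using V: P_1 has equation -52x + 52y = -468.
λ = (n·A − d)/|n|² = (-676 − (-468))/5408 = -1/26.
Reflection = A − 2λn = (5, -8, 9) − (-1/13)·(-52, 52, 0) = (1, -4, 9).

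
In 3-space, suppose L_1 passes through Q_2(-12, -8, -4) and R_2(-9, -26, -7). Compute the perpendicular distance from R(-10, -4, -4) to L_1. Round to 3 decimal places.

A direction vector for L_1 is R_2 − Q_2 = (3, -18, -3).
Taking (-12, -8, -4) on L_1 with direction v = (3, -18, -3): w = R − (-12, -8, -4) = (2, 4, 0), and w × v = (-12, 6, -48).
Distance = |w × v| / |v| = √2484 / √342 ≈ 2.695.

2.695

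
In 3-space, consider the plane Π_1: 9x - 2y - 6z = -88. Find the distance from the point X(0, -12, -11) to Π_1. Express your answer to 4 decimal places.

16.1818

n·X − d = (9)·(0) + (-2)·(-12) + (-6)·(-11) − (-88) = 178; |n| = √121.
Distance = |178| / √121 = 178/√121 ≈ 16.1818.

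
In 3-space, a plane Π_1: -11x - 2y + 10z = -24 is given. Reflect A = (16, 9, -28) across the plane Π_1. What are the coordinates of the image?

λ = (n·A − d)/|n|² = (-474 − (-24))/225 = -2.
Reflection = A − 2λn = (16, 9, -28) − (-4)·(-11, -2, 10) = (-28, 1, 12).

(-28, 1, 12)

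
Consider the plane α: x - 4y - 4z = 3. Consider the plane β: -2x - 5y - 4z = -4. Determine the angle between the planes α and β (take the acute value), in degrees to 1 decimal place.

cos θ = |n₁·n₂| / (|n₁||n₂|) = |34| / (√33 · √45).
θ = arccos(0.88230) ≈ 28.1°.

28.1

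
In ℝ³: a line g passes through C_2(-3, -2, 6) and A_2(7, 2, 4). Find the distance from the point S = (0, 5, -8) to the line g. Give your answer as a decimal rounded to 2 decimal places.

13.87

A direction vector for g is A_2 − C_2 = (10, 4, -2).
Taking (-3, -2, 6) on g with direction v = (10, 4, -2): w = S − (-3, -2, 6) = (3, 7, -14), and w × v = (42, -134, -58).
Distance = |w × v| / |v| = √23084 / √120 ≈ 13.87.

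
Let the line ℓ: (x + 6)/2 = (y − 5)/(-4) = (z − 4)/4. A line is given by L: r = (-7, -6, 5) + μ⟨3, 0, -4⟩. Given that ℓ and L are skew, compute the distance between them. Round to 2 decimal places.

ℓ has direction (2, -4, 4) through (-6, 5, 4).
Common perpendicular direction n = (2, -4, 4) × (3, 0, -4) = (16, 20, 12).
With w = (-7, -6, 5) − (-6, 5, 4) = (-1, -11, 1), w · n = -224.
Distance = |w · n| / |n| = |-224| / √800 ≈ 7.92.

7.92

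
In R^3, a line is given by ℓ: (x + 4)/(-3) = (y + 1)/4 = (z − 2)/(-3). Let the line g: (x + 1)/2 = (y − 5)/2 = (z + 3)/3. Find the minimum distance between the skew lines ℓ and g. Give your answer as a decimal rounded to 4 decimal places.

ℓ has direction (-3, 4, -3) through (-4, -1, 2).
g has direction (2, 2, 3) through (-1, 5, -3).
Common perpendicular direction n = (-3, 4, -3) × (2, 2, 3) = (18, 3, -14).
With w = (-1, 5, -3) − (-4, -1, 2) = (3, 6, -5), w · n = 142.
Distance = |w · n| / |n| = |142| / √529 ≈ 6.1739.

6.1739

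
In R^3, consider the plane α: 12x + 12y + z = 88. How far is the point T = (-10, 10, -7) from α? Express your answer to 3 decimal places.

5.588

n·T − d = (12)·(-10) + (12)·(10) + (1)·(-7) − 88 = -95; |n| = √289.
Distance = |-95| / √289 = 95/√289 ≈ 5.588.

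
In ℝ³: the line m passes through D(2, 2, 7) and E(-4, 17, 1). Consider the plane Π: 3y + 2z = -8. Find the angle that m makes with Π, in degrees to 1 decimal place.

A direction vector for m is E − D = (-6, 15, -6).
sin θ = |n·v| / (|n||v|) = |33| / (√13 · √297) = 0.53109.
θ ≈ 32.1°.

32.1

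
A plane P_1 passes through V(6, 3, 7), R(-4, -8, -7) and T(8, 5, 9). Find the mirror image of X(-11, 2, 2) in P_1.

VR = (-10, -11, -14), VT = (2, 2, 2); a normal to P_1 is VR × VT = (6, -8, 2).
Using V: P_1 has equation 6x - 8y + 2z = 26.
λ = (n·X − d)/|n|² = (-78 − 26)/104 = -1.
Reflection = X − 2λn = (-11, 2, 2) − (-2)·(6, -8, 2) = (1, -14, 6).

(1, -14, 6)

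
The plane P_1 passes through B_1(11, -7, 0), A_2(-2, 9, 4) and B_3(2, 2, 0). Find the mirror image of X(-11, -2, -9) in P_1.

(-3, 6, -15)

B_1A_2 = (-13, 16, 4), B_1B_3 = (-9, 9, 0); a normal to P_1 is B_1A_2 × B_1B_3 = (-36, -36, 27).
Using B_1: P_1 has equation -36x - 36y + 27z = -144.
λ = (n·X − d)/|n|² = (225 − (-144))/3321 = 1/9.
Reflection = X − 2λn = (-11, -2, -9) − (2/9)·(-36, -36, 27) = (-3, 6, -15).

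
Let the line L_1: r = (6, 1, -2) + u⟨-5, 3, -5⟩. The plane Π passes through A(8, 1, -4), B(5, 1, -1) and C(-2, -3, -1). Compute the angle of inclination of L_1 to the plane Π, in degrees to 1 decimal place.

AB = (-3, 0, 3), AC = (-10, -4, 3); a normal to Π is AB × AC = (12, -21, 12).
Using A: Π has equation 12x - 21y + 12z = 27.
sin θ = |n·v| / (|n||v|) = |-183| / (√729 · √59) = 0.88239.
θ ≈ 61.9°.

61.9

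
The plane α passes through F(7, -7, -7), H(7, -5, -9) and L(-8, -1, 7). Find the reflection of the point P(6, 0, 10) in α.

(-10, -12, -2)

FH = (0, 2, -2), FL = (-15, 6, 14); a normal to α is FH × FL = (40, 30, 30).
Using F: α has equation 40x + 30y + 30z = -140.
λ = (n·P − d)/|n|² = (540 − (-140))/3400 = 1/5.
Reflection = P − 2λn = (6, 0, 10) − (2/5)·(40, 30, 30) = (-10, -12, -2).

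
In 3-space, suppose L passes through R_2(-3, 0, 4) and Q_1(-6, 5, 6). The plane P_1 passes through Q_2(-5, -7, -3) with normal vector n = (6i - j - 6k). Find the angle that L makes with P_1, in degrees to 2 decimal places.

A direction vector for L is Q_1 − R_2 = (-3, 5, 2).
P_1: n·r = n·Q_2 gives 6x - y - 6z = -5.
sin θ = |n·v| / (|n||v|) = |-35| / (√73 · √38) = 0.66453.
θ ≈ 41.65°.

41.65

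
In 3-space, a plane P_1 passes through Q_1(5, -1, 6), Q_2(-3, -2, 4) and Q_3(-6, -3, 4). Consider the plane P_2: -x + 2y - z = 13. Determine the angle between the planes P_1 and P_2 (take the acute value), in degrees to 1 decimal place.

62.9

Q_1Q_2 = (-8, -1, -2), Q_1Q_3 = (-11, -2, -2); a normal to P_1 is Q_1Q_2 × Q_1Q_3 = (-2, 6, 5).
Using Q_1: P_1 has equation -2x + 6y + 5z = 14.
cos θ = |n₁·n₂| / (|n₁||n₂|) = |9| / (√65 · √6).
θ = arccos(0.45573) ≈ 62.9°.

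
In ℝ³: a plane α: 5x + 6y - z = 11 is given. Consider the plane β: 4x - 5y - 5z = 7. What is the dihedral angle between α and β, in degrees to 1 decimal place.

85.5

cos θ = |n₁·n₂| / (|n₁||n₂|) = |-5| / (√62 · √66).
θ = arccos(0.07816) ≈ 85.5°.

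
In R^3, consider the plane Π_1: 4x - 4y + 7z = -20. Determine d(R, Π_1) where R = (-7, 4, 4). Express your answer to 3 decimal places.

n·R − d = (4)·(-7) + (-4)·(4) + (7)·(4) − (-20) = 4; |n| = √81.
Distance = |4| / √81 = 4/√81 ≈ 0.444.

0.444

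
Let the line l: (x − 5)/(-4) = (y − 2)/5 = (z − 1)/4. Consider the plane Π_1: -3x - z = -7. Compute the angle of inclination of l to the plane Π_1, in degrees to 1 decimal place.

19.6

l has direction (-4, 5, 4) through (5, 2, 1).
sin θ = |n·v| / (|n||v|) = |8| / (√10 · √57) = 0.33508.
θ ≈ 19.6°.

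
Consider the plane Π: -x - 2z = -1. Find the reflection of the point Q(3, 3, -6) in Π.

(7, 3, 2)

λ = (n·Q − d)/|n|² = (9 − (-1))/5 = 2.
Reflection = Q − 2λn = (3, 3, -6) − 4·(-1, 0, -2) = (7, 3, 2).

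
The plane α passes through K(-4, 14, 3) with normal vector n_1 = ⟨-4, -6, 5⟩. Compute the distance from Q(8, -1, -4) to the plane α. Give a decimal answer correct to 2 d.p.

α: n_1·r = n_1·K gives -4x - 6y + 5z = -53.
n·Q − d = (-4)·(8) + (-6)·(-1) + (5)·(-4) − (-53) = 7; |n| = √77.
Distance = |7| / √77 = 7/√77 ≈ 0.80.

0.80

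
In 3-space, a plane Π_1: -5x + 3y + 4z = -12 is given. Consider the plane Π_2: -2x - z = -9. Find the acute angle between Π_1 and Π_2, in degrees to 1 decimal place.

cos θ = |n₁·n₂| / (|n₁||n₂|) = |6| / (√50 · √5).
θ = arccos(0.37947) ≈ 67.7°.

67.7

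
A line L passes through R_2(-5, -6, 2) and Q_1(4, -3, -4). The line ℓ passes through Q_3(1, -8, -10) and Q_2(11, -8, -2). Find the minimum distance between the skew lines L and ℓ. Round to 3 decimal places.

5.586

A direction vector for L is Q_1 − R_2 = (9, 3, -6).
A direction vector for ℓ is Q_2 − Q_3 = (10, 0, 8).
Common perpendicular direction n = (9, 3, -6) × (10, 0, 8) = (24, -132, -30).
With w = (1, -8, -10) − (-5, -6, 2) = (6, -2, -12), w · n = 768.
Distance = |w · n| / |n| = |768| / √18900 ≈ 5.586.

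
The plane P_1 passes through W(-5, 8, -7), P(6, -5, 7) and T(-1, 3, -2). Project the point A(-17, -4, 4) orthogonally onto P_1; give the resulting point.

WP = (11, -13, 14), WT = (4, -5, 5); a normal to P_1 is WP × WT = (5, 1, -3).
Using W: P_1 has equation 5x + y - 3z = 4.
Foot = A − λn with λ = (n·A − d)/|n|² = (-101 − 4)/35 = -3.
Foot = (-17, -4, 4) − (-3)·(5, 1, -3) = (-2, -1, -5).

(-2, -1, -5)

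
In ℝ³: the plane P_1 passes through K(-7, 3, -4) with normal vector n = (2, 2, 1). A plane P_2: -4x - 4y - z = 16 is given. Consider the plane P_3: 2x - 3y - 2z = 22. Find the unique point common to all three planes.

(0, -2, -8)

P_1: n·r = n·K gives 2x + 2y + z = -12.
Solving the 3×3 linear system 2x + 2y + z = -12, -4x - 4y - z = 16, 2x - 3y - 2z = 22 (e.g. by elimination or Cramer's rule, determinant = 10) gives (0, -2, -8).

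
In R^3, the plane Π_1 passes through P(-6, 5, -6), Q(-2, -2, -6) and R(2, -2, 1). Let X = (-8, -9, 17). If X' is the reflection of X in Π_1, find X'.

PQ = (4, -7, 0), PR = (8, -7, 7); a normal to Π_1 is PQ × PR = (-49, -28, 28).
Using P: Π_1 has equation -49x - 28y + 28z = -14.
λ = (n·X − d)/|n|² = (1120 − (-14))/3969 = 2/7.
Reflection = X − 2λn = (-8, -9, 17) − (4/7)·(-49, -28, 28) = (20, 7, 1).

(20, 7, 1)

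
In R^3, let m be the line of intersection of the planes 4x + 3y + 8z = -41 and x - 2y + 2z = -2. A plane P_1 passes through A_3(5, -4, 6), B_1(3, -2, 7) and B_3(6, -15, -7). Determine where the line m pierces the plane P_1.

Direction of m: (4, 3, 8) × (1, -2, 2) = (22, 0, -11).
A point on m: solving the two plane equations with x = -22 gives (-22, -3, 7).
A_3B_1 = (-2, 2, 1), A_3B_3 = (1, -11, -13); a normal to P_1 is A_3B_1 × A_3B_3 = (-15, -25, 20).
Using A_3: P_1 has equation -15x - 25y + 20z = 145.
Substitute r = (-22, -3, 7) + t(22, 0, -11) into the plane: 545 + (-550)t = 145, so t = 8/11.
Intersection: (-22, -3, 7) + (8/11)·(22, 0, -11) = (-6, -3, -1).

(-6, -3, -1)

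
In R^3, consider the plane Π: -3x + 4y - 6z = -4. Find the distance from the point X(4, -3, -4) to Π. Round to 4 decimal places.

0.5121

n·X − d = (-3)·(4) + (4)·(-3) + (-6)·(-4) − (-4) = 4; |n| = √61.
Distance = |4| / √61 = 4/√61 ≈ 0.5121.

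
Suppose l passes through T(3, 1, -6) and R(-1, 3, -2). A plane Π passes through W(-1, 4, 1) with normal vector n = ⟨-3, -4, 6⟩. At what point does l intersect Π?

(-3, 4, 0)

A direction vector for l is R − T = (-4, 2, 4).
Π: n·r = n·W gives -3x - 4y + 6z = -7.
Substitute r = (3, 1, -6) + t(-4, 2, 4) into the plane: -49 + 28t = -7, so t = 3/2.
Intersection: (3, 1, -6) + (3/2)·(-4, 2, 4) = (-3, 4, 0).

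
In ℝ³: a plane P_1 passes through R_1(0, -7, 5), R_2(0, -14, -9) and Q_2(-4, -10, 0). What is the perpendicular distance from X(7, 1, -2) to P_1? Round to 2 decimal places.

R_1R_2 = (0, -7, -14), R_1Q_2 = (-4, -3, -5); a normal to P_1 is R_1R_2 × R_1Q_2 = (-7, 56, -28).
Using R_1: P_1 has equation -7x + 56y - 28z = -532.
n·X − d = (-7)·(7) + (56)·(1) + (-28)·(-2) − (-532) = 595; |n| = √3969.
Distance = |595| / √3969 = 595/√3969 ≈ 9.44.

9.44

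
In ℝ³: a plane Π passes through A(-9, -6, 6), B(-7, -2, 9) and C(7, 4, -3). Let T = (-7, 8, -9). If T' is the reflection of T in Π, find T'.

(11, -10, 3)

AB = (2, 4, 3), AC = (16, 10, -9); a normal to Π is AB × AC = (-66, 66, -44).
Using A: Π has equation -66x + 66y - 44z = -66.
λ = (n·T − d)/|n|² = (1386 − (-66))/10648 = 3/22.
Reflection = T − 2λn = (-7, 8, -9) − (3/11)·(-66, 66, -44) = (11, -10, 3).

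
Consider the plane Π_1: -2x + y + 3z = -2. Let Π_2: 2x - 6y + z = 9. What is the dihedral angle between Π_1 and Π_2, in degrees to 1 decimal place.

cos θ = |n₁·n₂| / (|n₁||n₂|) = |-7| / (√14 · √41).
θ = arccos(0.29217) ≈ 73.0°.

73.0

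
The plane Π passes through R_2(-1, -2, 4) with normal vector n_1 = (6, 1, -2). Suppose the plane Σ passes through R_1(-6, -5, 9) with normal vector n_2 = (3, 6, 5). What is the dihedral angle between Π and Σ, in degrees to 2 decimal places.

Π: n_1·r = n_1·R_2 gives 6x + y - 2z = -16.
Σ: n_2·r = n_2·R_1 gives 3x + 6y + 5z = -3.
cos θ = |n₁·n₂| / (|n₁||n₂|) = |14| / (√41 · √70).
θ = arccos(0.26133) ≈ 74.85°.

74.85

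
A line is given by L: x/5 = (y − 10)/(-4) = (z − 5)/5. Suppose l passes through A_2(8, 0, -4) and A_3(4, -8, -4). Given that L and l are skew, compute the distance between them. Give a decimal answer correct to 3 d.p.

14.289

L has direction (5, -4, 5) through (0, 10, 5).
A direction vector for l is A_3 − A_2 = (-4, -8, 0).
Common perpendicular direction n = (5, -4, 5) × (-4, -8, 0) = (40, -20, -56).
With w = (8, 0, -4) − (0, 10, 5) = (8, -10, -9), w · n = 1024.
Distance = |w · n| / |n| = |1024| / √5136 ≈ 14.289.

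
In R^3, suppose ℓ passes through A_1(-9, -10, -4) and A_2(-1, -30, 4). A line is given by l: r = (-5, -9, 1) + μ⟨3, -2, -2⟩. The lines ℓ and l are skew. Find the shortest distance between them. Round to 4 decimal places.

5.9254

A direction vector for ℓ is A_2 − A_1 = (8, -20, 8).
Common perpendicular direction n = (8, -20, 8) × (3, -2, -2) = (56, 40, 44).
With w = (-5, -9, 1) − (-9, -10, -4) = (4, 1, 5), w · n = 484.
Distance = |w · n| / |n| = |484| / √6672 ≈ 5.9254.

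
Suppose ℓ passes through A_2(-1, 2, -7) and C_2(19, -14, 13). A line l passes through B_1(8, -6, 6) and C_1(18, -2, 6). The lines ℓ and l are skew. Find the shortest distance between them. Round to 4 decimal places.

A direction vector for ℓ is C_2 − A_2 = (20, -16, 20).
A direction vector for l is C_1 − B_1 = (10, 4, 0).
Common perpendicular direction n = (20, -16, 20) × (10, 4, 0) = (-80, 200, 240).
With w = (8, -6, 6) − (-1, 2, -7) = (9, -8, 13), w · n = 800.
Distance = |w · n| / |n| = |800| / √104000 ≈ 2.4807.

2.4807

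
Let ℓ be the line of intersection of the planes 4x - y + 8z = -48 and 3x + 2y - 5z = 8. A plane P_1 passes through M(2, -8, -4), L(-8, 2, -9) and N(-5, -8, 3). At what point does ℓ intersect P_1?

Direction of ℓ: (4, -1, 8) × (3, 2, -5) = (-11, 44, 11).
A point on ℓ: solving the two plane equations with x = -5 gives (-5, 4, -3).
ML = (-10, 10, -5), MN = (-7, 0, 7); a normal to P_1 is ML × MN = (70, 105, 70).
Using M: P_1 has equation 70x + 105y + 70z = -980.
Substitute r = (-5, 4, -3) + t(-11, 44, 11) into the plane: -140 + 4620t = -980, so t = -2/11.
Intersection: (-5, 4, -3) + (-2/11)·(-11, 44, 11) = (-3, -4, -5).

(-3, -4, -5)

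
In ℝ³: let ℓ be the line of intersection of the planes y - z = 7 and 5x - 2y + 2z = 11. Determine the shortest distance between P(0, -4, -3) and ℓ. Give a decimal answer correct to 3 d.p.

7.550

Direction of ℓ: (0, 1, -1) × (5, -2, 2) = (0, -5, -5).
A point on ℓ: solving the two plane equations with y = 8 gives (5, 8, 1).
Taking (5, 8, 1) on ℓ with direction v = (0, -5, -5): w = P − (5, 8, 1) = (-5, -12, -4), and w × v = (40, -25, 25).
Distance = |w × v| / |v| = √2850 / √50 ≈ 7.550.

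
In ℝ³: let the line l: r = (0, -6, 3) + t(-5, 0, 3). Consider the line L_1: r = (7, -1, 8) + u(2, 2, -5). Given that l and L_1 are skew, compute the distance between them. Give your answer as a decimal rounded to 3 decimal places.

Common perpendicular direction n = (-5, 0, 3) × (2, 2, -5) = (-6, -19, -10).
With w = (7, -1, 8) − (0, -6, 3) = (7, 5, 5), w · n = -187.
Distance = |w · n| / |n| = |-187| / √497 ≈ 8.388.

8.388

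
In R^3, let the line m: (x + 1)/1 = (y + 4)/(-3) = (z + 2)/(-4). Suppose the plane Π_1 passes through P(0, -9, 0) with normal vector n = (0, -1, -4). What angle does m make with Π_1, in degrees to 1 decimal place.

m has direction (1, -3, -4) through (-1, -4, -2).
Π_1: n·r = n·P gives -y - 4z = 9.
sin θ = |n·v| / (|n||v|) = |19| / (√17 · √26) = 0.90374.
θ ≈ 64.7°.

64.7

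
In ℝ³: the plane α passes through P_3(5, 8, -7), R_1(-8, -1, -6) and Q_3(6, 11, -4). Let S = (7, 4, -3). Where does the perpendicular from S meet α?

P_3R_1 = (-13, -9, 1), P_3Q_3 = (1, 3, 3); a normal to α is P_3R_1 × P_3Q_3 = (-30, 40, -30).
Using P_3: α has equation -30x + 40y - 30z = 380.
Foot = S − λn with λ = (n·S − d)/|n|² = (40 − 380)/3400 = -1/10.
Foot = (7, 4, -3) − (-1/10)·(-30, 40, -30) = (4, 8, -6).

(4, 8, -6)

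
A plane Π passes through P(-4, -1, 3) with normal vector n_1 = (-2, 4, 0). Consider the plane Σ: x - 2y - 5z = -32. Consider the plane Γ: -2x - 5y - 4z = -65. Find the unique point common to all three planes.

(8, 5, 6)

Π: n_1·r = n_1·P gives -2x + 4y = 4.
Solving the 3×3 linear system -2x + 4y = 4, x - 2y - 5z = -32, -2x - 5y - 4z = -65 (e.g. by elimination or Cramer's rule, determinant = 90) gives (8, 5, 6).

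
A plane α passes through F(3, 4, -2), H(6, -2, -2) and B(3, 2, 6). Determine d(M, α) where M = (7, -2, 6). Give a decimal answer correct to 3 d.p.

FH = (3, -6, 0), FB = (0, -2, 8); a normal to α is FH × FB = (-48, -24, -6).
Using F: α has equation -48x - 24y - 6z = -228.
n·M − d = (-48)·(7) + (-24)·(-2) + (-6)·(6) − (-228) = -96; |n| = √2916.
Distance = |-96| / √2916 = 96/√2916 ≈ 1.778.

1.778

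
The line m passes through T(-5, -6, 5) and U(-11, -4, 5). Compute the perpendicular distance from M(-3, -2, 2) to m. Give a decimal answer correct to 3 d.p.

5.348

A direction vector for m is U − T = (-6, 2, 0).
Taking (-5, -6, 5) on m with direction v = (-6, 2, 0): w = M − (-5, -6, 5) = (2, 4, -3), and w × v = (6, 18, 28).
Distance = |w × v| / |v| = √1144 / √40 ≈ 5.348.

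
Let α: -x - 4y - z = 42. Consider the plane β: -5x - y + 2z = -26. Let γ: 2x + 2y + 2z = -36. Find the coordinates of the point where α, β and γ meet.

(2, -8, -12)

Solving the 3×3 linear system -x - 4y - z = 42, -5x - y + 2z = -26, 2x + 2y + 2z = -36 (e.g. by elimination or Cramer's rule, determinant = -42) gives (2, -8, -12).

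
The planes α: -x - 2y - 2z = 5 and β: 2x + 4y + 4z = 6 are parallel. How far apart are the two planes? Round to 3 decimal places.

Rescale β by 1/(-2): -x - 2y - 2z = -3. Then distance = |5 − (-3)| / √9 ≈ 2.667.

2.667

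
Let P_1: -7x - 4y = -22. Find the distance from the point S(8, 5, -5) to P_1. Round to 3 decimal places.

n·S − d = (-7)·(8) + (-4)·(5) + (0)·(-5) − (-22) = -54; |n| = √65.
Distance = |-54| / √65 = 54/√65 ≈ 6.698.

6.698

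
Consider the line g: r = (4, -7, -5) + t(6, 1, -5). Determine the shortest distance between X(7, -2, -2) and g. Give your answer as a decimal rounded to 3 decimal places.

6.478

Taking (4, -7, -5) on g with direction v = (6, 1, -5): w = X − (4, -7, -5) = (3, 5, 3), and w × v = (-28, 33, -27).
Distance = |w × v| / |v| = √2602 / √62 ≈ 6.478.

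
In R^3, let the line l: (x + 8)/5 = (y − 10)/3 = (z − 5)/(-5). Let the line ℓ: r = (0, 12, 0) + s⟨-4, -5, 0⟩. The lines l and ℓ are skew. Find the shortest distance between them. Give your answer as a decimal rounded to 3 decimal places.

2.749

l has direction (5, 3, -5) through (-8, 10, 5).
Common perpendicular direction n = (5, 3, -5) × (-4, -5, 0) = (-25, 20, -13).
With w = (0, 12, 0) − (-8, 10, 5) = (8, 2, -5), w · n = -95.
Distance = |w · n| / |n| = |-95| / √1194 ≈ 2.749.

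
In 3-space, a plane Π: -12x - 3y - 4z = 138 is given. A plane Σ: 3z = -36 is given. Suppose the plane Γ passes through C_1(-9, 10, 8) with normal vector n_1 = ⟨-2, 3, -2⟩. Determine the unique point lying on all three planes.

(-7, -2, -12)

Γ: n_1·r = n_1·C_1 gives -2x + 3y - 2z = 32.
Solving the 3×3 linear system -12x - 3y - 4z = 138, 3z = -36, -2x + 3y - 2z = 32 (e.g. by elimination or Cramer's rule, determinant = 126) gives (-7, -2, -12).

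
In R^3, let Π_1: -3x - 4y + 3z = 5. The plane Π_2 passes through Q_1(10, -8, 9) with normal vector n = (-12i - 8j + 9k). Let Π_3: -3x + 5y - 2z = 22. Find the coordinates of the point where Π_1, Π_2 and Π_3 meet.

Π_2: n·r = n·Q_1 gives -12x - 8y + 9z = 25.
Solving the 3×3 linear system -3x - 4y + 3z = 5, -12x - 8y + 9z = 25, -3x + 5y - 2z = 22 (e.g. by elimination or Cramer's rule, determinant = 39) gives (-6, -2, -7).

(-6, -2, -7)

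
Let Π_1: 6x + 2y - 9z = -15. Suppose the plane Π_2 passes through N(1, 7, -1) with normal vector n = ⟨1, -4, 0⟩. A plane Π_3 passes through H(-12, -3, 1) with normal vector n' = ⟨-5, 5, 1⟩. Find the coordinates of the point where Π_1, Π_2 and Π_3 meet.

Π_2: n·r = n·N gives x - 4y = -27.
Π_3: n'·r = n'·H gives -5x + 5y + z = 46.
Solving the 3×3 linear system 6x + 2y - 9z = -15, x - 4y = -27, -5x + 5y + z = 46 (e.g. by elimination or Cramer's rule, determinant = 109) gives (-3, 6, 1).

(-3, 6, 1)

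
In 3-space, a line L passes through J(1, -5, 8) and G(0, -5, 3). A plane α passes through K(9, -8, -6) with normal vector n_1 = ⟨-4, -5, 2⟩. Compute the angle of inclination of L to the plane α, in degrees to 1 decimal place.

10.1

A direction vector for L is G − J = (-1, 0, -5).
α: n_1·r = n_1·K gives -4x - 5y + 2z = -8.
sin θ = |n·v| / (|n||v|) = |-6| / (√45 · √26) = 0.17541.
θ ≈ 10.1°.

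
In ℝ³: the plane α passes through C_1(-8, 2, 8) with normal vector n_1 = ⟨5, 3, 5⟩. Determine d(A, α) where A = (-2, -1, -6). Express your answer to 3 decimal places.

6.379

α: n_1·r = n_1·C_1 gives 5x + 3y + 5z = 6.
n·A − d = (5)·(-2) + (3)·(-1) + (5)·(-6) − 6 = -49; |n| = √59.
Distance = |-49| / √59 = 49/√59 ≈ 6.379.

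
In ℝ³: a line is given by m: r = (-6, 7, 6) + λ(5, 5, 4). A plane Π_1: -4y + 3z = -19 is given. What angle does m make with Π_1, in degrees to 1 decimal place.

11.4

sin θ = |n·v| / (|n||v|) = |-8| / (√25 · √66) = 0.19695.
θ ≈ 11.4°.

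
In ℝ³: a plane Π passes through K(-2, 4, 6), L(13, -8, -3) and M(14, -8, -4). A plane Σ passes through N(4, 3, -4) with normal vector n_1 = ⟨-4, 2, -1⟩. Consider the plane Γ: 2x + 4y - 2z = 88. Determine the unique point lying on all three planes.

KL = (15, -12, -9), KM = (16, -12, -10); a normal to Π is KL × KM = (12, 6, 12).
Using K: Π has equation 12x + 6y + 12z = 72.
Σ: n_1·r = n_1·N gives -4x + 2y - z = -6.
Solving the 3×3 linear system 12x + 6y + 12z = 72, -4x + 2y - z = -6, 2x + 4y - 2z = 88 (e.g. by elimination or Cramer's rule, determinant = -300) gives (10, 12, -10).

(10, 12, -10)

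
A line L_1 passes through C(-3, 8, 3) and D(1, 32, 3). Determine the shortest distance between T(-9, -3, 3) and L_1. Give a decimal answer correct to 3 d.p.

4.110

A direction vector for L_1 is D − C = (4, 24, 0).
Taking (-3, 8, 3) on L_1 with direction v = (4, 24, 0): w = T − (-3, 8, 3) = (-6, -11, 0), and w × v = (0, 0, -100).
Distance = |w × v| / |v| = √10000 / √592 ≈ 4.110.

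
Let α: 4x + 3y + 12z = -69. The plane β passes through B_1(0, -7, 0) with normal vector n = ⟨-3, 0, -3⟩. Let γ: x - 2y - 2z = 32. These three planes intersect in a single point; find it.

β: n·r = n·B_1 gives -3x - 3z = 0.
Solving the 3×3 linear system 4x + 3y + 12z = -69, -3x - 3z = 0, x - 2y - 2z = 32 (e.g. by elimination or Cramer's rule, determinant = 21) gives (6, -7, -6).

(6, -7, -6)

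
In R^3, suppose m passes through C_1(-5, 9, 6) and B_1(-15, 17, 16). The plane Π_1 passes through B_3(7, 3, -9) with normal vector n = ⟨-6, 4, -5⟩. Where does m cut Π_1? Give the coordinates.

A direction vector for m is B_1 − C_1 = (-10, 8, 10).
Π_1: n·r = n·B_3 gives -6x + 4y - 5z = 15.
Substitute r = (-5, 9, 6) + t(-10, 8, 10) into the plane: 36 + 42t = 15, so t = -1/2.
Intersection: (-5, 9, 6) + (-1/2)·(-10, 8, 10) = (0, 5, 1).

(0, 5, 1)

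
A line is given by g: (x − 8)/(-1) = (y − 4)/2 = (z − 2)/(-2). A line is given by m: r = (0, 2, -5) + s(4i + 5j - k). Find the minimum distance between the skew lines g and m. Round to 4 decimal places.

2.5395

g has direction (-1, 2, -2) through (8, 4, 2).
Common perpendicular direction n = (-1, 2, -2) × (4, 5, -1) = (8, -9, -13).
With w = (0, 2, -5) − (8, 4, 2) = (-8, -2, -7), w · n = 45.
Distance = |w · n| / |n| = |45| / √314 ≈ 2.5395.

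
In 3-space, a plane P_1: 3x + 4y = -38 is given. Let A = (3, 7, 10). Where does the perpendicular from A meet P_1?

Foot = A − λn with λ = (n·A − d)/|n|² = (37 − (-38))/25 = 3.
Foot = (3, 7, 10) − 3·(3, 4, 0) = (-6, -5, 10).

(-6, -5, 10)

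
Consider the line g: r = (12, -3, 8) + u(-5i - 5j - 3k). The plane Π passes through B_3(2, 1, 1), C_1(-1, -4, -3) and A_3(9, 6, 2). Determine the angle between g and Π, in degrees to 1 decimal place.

2.1

B_3C_1 = (-3, -5, -4), B_3A_3 = (7, 5, 1); a normal to Π is B_3C_1 × B_3A_3 = (15, -25, 20).
Using B_3: Π has equation 15x - 25y + 20z = 25.
sin θ = |n·v| / (|n||v|) = |-10| / (√1250 · √59) = 0.03682.
θ ≈ 2.1°.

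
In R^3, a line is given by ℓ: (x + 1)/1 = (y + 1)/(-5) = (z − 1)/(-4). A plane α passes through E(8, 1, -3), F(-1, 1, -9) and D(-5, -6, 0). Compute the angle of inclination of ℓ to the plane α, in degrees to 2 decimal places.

77.48

ℓ has direction (1, -5, -4) through (-1, -1, 1).
EF = (-9, 0, -6), ED = (-13, -7, 3); a normal to α is EF × ED = (-42, 105, 63).
Using E: α has equation -42x + 105y + 63z = -420.
sin θ = |n·v| / (|n||v|) = |-819| / (√16758 · √42) = 0.97622.
θ ≈ 77.48°.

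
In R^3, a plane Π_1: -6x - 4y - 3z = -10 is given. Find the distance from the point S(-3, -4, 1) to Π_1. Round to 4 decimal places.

n·S − d = (-6)·(-3) + (-4)·(-4) + (-3)·(1) − (-10) = 41; |n| = √61.
Distance = |41| / √61 = 41/√61 ≈ 5.2495.

5.2495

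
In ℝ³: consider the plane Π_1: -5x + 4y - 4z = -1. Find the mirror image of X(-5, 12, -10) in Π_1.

(15, -4, 6)

λ = (n·X − d)/|n|² = (113 − (-1))/57 = 2.
Reflection = X − 2λn = (-5, 12, -10) − 4·(-5, 4, -4) = (15, -4, 6).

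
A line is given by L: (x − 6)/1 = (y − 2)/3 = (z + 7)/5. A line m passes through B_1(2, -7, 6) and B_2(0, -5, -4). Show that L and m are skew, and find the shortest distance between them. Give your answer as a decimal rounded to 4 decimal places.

6.4718

L has direction (1, 3, 5) through (6, 2, -7).
A direction vector for m is B_2 − B_1 = (-2, 2, -10).
Common perpendicular direction n = (1, 3, 5) × (-2, 2, -10) = (-40, 0, 8).
With w = (2, -7, 6) − (6, 2, -7) = (-4, -9, 13), w · n = 264.
Since n ≠ 0 the lines are not parallel, and w · n = 264 ≠ 0 so they do not intersect; hence they are skew.
Distance = |w · n| / |n| = |264| / √1664 ≈ 6.4718.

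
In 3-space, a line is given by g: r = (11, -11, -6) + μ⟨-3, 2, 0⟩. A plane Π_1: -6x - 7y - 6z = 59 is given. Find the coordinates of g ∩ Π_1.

(2, -5, -6)

Substitute r = (11, -11, -6) + t(-3, 2, 0) into the plane: 47 + 4t = 59, so t = 3.
Intersection: (11, -11, -6) + 3·(-3, 2, 0) = (2, -5, -6).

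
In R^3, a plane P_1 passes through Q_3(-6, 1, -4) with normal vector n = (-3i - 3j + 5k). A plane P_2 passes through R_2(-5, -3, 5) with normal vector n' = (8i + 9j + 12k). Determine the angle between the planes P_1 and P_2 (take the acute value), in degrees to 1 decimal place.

P_1: n·r = n·Q_3 gives -3x - 3y + 5z = -5.
P_2: n'·r = n'·R_2 gives 8x + 9y + 12z = -7.
cos θ = |n₁·n₂| / (|n₁||n₂|) = |9| / (√43 · √289).
θ = arccos(0.08073) ≈ 85.4°.

85.4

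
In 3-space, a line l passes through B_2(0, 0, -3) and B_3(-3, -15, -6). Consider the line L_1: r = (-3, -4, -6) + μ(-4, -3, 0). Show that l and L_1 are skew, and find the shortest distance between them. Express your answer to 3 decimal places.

A direction vector for l is B_3 − B_2 = (-3, -15, -3).
Common perpendicular direction n = (-3, -15, -3) × (-4, -3, 0) = (-9, 12, -51).
With w = (-3, -4, -6) − (0, 0, -3) = (-3, -4, -3), w · n = 132.
Since n ≠ 0 the lines are not parallel, and w · n = 132 ≠ 0 so they do not intersect; hence they are skew.
Distance = |w · n| / |n| = |132| / √2826 ≈ 2.483.

2.483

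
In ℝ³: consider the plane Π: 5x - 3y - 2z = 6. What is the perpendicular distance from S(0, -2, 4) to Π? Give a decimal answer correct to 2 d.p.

1.30

n·S − d = (5)·(0) + (-3)·(-2) + (-2)·(4) − 6 = -8; |n| = √38.
Distance = |-8| / √38 = 8/√38 ≈ 1.30.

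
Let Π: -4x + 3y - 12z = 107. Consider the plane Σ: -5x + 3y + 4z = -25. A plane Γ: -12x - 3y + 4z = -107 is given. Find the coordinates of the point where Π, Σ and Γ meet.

(4, 9, -8)

Solving the 3×3 linear system -4x + 3y - 12z = 107, -5x + 3y + 4z = -25, -12x - 3y + 4z = -107 (e.g. by elimination or Cramer's rule, determinant = -792) gives (4, 9, -8).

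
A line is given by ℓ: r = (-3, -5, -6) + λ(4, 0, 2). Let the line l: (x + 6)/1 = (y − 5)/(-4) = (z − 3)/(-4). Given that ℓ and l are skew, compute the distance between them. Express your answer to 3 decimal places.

0.473

l has direction (1, -4, -4) through (-6, 5, 3).
Common perpendicular direction n = (4, 0, 2) × (1, -4, -4) = (8, 18, -16).
With w = (-6, 5, 3) − (-3, -5, -6) = (-3, 10, 9), w · n = 12.
Distance = |w · n| / |n| = |12| / √644 ≈ 0.473.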